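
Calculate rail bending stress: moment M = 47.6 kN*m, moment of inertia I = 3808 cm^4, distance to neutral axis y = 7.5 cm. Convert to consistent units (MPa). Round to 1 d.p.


Convert units:
M = 47.6 kN*m = 47600000 N*mm
y = 7.5 cm = 75 mm
I = 3808 cm^4 = 38080000 mm^4
sigma = 47600000 * 75 / 38080000
sigma = 93.8 MPa

93.8


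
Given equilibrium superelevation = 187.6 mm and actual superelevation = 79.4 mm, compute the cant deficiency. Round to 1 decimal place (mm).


Cant deficiency = equilibrium cant - actual cant
CD = 187.6 - 79.4
CD = 108.2 mm

108.2


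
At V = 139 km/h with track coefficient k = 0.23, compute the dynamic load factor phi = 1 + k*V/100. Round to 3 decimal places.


phi = 1 + k * V / 100
phi = 1 + 0.23 * 139 / 100
phi = 1 + 0.3197
phi = 1.320

1.320


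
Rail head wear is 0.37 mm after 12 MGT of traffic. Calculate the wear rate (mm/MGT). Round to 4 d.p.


Wear rate = total wear / cumulative tonnage
Rate = 0.37 / 12
Rate = 0.0308 mm/MGT

0.0308


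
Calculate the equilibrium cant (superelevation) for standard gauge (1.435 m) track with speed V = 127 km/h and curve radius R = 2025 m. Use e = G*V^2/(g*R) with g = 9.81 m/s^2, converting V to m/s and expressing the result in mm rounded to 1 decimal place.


Convert speed: V = 127 / 3.6 = 35.2778 m/s
Apply formula: e = 1.435 * 35.2778^2 / (9.81 * 2025)
e = 1.435 * 1244.5216 / 19865.25
e = 0.0899 m = 89.9 mm

89.9


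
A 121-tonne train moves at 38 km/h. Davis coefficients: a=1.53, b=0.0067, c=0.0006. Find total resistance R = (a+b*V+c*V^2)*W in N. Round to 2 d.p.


b*V = 0.0067 * 38 = 0.2546
c*V^2 = 0.0006 * 1444 = 0.8664
R_per_t = 1.53 + 0.2546 + 0.8664 = 2.651 N/t
R_total = 2.651 * 121 = 320.77 N

320.77


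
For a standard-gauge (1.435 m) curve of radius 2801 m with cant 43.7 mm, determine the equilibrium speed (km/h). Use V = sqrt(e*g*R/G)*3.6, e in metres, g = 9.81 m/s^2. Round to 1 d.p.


Convert cant: e = 43.7 mm = 0.0437 m
V_ms = sqrt(0.0437 * 9.81 * 2801 / 1.435)
V_ms = sqrt(836.780695) = 28.9272 m/s
V = 28.9272 * 3.6 = 104.1 km/h

104.1


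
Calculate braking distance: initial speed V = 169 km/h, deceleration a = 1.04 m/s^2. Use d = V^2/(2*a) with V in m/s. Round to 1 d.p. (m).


Convert speed: V = 169 / 3.6 = 46.9444 m/s
V^2 = 2203.7809
d = 2203.7809 / (2 * 1.04)
d = 2203.7809 / 2.08
d = 1059.5 m

1059.5


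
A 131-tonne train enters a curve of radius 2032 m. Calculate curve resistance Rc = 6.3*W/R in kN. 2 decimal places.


Rc = 6.3 * W / R
Rc = 6.3 * 131 / 2032
Rc = 825.3 / 2032
Rc = 0.41 kN

0.41


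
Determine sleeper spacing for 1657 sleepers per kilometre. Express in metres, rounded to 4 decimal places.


Spacing = 1000 m / number of sleepers
Spacing = 1000 / 1657
Spacing = 0.6035 m

0.6035


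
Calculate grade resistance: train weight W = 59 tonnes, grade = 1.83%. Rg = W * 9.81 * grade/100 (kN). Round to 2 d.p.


Rg = W * 9.81 * grade / 100
Rg = 59 * 9.81 * 1.83 / 100
Rg = 578.79 * 0.0183
Rg = 10.59 kN

10.59


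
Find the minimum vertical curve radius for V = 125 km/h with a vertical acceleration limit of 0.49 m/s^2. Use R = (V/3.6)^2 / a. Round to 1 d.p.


Convert speed: V = 125 / 3.6 = 34.7222 m/s
V^2 = 1205.6327 m^2/s^2
R_v = 1205.6327 / 0.49
R_v = 2460.5 m

2460.5


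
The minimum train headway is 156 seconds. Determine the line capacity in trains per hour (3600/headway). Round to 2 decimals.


Capacity = 3600 / headway
Capacity = 3600 / 156
Capacity = 23.08 trains/hour

23.08


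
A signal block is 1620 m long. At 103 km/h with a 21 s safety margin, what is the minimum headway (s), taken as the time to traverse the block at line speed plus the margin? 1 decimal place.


V = 103 / 3.6 = 28.6111 m/s
Block traversal time = 1620 / 28.6111 = 56.6214 s
Headway = 56.6214 + 21
Headway = 77.6 s

77.6


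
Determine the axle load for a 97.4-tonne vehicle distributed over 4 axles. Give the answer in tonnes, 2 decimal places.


Load per axle = total weight / number of axles
Load = 97.4 / 4
Load = 24.35 tonnes

24.35


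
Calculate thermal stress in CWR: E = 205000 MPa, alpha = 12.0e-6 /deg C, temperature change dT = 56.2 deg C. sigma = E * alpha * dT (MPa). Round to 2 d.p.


sigma = E * alpha * dT
sigma = 205000 * 12.0e-6 * 56.2
sigma = 2.46 * 56.2
sigma = 138.25 MPa

138.25


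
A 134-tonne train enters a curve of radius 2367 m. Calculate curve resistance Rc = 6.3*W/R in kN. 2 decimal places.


Rc = 6.3 * W / R
Rc = 6.3 * 134 / 2367
Rc = 844.2 / 2367
Rc = 0.36 kN

0.36


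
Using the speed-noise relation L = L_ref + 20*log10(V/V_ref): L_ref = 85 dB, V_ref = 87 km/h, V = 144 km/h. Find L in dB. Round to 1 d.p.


V/V_ref = 144 / 87 = 1.655172
log10(1.655172) = 0.218843
20 * 0.218843 = 4.3769
L = 85 + 4.3769 = 89.4 dB

89.4


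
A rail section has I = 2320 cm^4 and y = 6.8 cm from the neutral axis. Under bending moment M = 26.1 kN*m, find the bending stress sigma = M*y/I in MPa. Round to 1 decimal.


Convert units:
M = 26.1 kN*m = 26100000 N*mm
y = 6.8 cm = 68 mm
I = 2320 cm^4 = 23200000 mm^4
sigma = 26100000 * 68 / 23200000
sigma = 76.5 MPa

76.5


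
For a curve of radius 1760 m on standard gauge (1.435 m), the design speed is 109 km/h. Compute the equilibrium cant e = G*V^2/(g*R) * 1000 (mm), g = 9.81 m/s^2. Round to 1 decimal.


Convert speed: V = 109 / 3.6 = 30.2778 m/s
Apply formula: e = 1.435 * 30.2778^2 / (9.81 * 1760)
e = 1.435 * 916.7438 / 17265.6
e = 0.076194 m = 76.2 mm

76.2


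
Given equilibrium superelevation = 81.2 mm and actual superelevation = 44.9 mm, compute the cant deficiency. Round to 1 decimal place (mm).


Cant deficiency = equilibrium cant - actual cant
CD = 81.2 - 44.9
CD = 36.3 mm

36.3


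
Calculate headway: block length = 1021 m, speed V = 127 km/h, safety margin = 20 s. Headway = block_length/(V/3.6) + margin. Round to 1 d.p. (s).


V = 127 / 3.6 = 35.2778 m/s
Block traversal time = 1021 / 35.2778 = 28.9417 s
Headway = 28.9417 + 20
Headway = 48.9 s

48.9


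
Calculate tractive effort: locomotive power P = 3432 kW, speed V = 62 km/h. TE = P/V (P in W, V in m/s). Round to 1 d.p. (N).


Convert: P = 3432 kW = 3432000 W
V = 62 / 3.6 = 17.2222 m/s
TE = 3432000 / 17.2222
TE = 199277.4 N

199277.4


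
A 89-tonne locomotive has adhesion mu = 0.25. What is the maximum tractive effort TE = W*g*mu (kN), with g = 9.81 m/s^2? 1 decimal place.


TE_max = W * g * mu
TE_max = 89 * 9.81 * 0.25
TE_max = 873.09 * 0.25
TE_max = 218.3 kN

218.3


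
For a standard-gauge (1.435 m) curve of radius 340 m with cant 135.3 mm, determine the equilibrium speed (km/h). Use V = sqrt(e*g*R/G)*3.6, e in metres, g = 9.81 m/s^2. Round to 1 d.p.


Convert cant: e = 135.3 mm = 0.1353 m
V_ms = sqrt(0.1353 * 9.81 * 340 / 1.435)
V_ms = sqrt(314.480571) = 17.7336 m/s
V = 17.7336 * 3.6 = 63.8 km/h

63.8


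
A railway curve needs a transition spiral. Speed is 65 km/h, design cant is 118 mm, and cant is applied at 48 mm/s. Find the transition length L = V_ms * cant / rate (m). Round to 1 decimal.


Convert speed: V = 65 / 3.6 = 18.0556 m/s
L = 18.0556 * 118 / 48
L = 2130.5556 / 48
L = 44.4 m

44.4


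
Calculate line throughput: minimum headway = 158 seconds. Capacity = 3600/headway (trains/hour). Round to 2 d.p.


Capacity = 3600 / headway
Capacity = 3600 / 158
Capacity = 22.78 trains/hour

22.78


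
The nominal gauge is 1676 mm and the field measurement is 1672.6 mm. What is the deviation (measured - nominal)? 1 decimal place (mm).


Deviation = measured - nominal
Deviation = 1672.6 - 1676
Deviation = -3.4 mm

-3.4


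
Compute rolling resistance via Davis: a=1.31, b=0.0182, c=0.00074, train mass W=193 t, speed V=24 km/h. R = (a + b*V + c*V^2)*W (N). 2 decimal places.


b*V = 0.0182 * 24 = 0.4368
c*V^2 = 0.00074 * 576 = 0.42624
R_per_t = 1.31 + 0.4368 + 0.42624 = 2.17304 N/t
R_total = 2.17304 * 193 = 419.40 N

419.40


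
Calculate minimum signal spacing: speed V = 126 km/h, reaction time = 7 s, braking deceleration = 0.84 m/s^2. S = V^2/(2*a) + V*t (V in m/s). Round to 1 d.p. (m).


V = 126 / 3.6 = 35.0 m/s
Braking distance = 35.0^2 / (2*0.84) = 729.1667 m
Sighting distance = 35.0 * 7 = 245.0 m
S = 729.1667 + 245.0 = 974.2 m

974.2


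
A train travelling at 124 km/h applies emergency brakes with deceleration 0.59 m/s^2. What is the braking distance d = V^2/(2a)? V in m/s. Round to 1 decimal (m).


Convert speed: V = 124 / 3.6 = 34.4444 m/s
V^2 = 1186.4198
d = 1186.4198 / (2 * 0.59)
d = 1186.4198 / 1.18
d = 1005.4 m

1005.4


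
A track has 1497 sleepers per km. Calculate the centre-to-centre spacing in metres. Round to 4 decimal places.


Spacing = 1000 m / number of sleepers
Spacing = 1000 / 1497
Spacing = 0.6680 m

0.6680


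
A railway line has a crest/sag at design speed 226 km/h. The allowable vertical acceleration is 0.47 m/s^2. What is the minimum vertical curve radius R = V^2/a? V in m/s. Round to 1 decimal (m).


Convert speed: V = 226 / 3.6 = 62.7778 m/s
V^2 = 3941.0494 m^2/s^2
R_v = 3941.0494 / 0.47
R_v = 8385.2 m

8385.2


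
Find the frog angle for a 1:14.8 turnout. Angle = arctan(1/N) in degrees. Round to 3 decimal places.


1/N = 1/14.8 = 0.067568
angle = arctan(0.067568) = 0.067465 rad
angle = 0.067465 * 180/pi = 3.865 degrees

3.865


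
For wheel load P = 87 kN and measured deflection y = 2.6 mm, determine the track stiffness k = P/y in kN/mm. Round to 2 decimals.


Track stiffness k = P / y
k = 87 / 2.6
k = 33.46 kN/mm

33.46


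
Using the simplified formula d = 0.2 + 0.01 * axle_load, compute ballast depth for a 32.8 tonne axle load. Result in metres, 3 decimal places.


d = 0.2 + 0.01 * 32.8
d = 0.2 + 0.328
d = 0.528 m

0.528


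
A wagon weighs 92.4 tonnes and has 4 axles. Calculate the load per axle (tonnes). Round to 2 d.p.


Load per axle = total weight / number of axles
Load = 92.4 / 4
Load = 23.10 tonnes

23.10


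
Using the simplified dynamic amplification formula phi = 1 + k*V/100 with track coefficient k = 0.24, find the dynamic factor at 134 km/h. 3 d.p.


phi = 1 + k * V / 100
phi = 1 + 0.24 * 134 / 100
phi = 1 + 0.3216
phi = 1.322

1.322


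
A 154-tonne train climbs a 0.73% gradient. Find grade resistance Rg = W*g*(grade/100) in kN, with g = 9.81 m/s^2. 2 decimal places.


Rg = W * 9.81 * grade / 100
Rg = 154 * 9.81 * 0.73 / 100
Rg = 1510.74 * 0.0073
Rg = 11.03 kN

11.03


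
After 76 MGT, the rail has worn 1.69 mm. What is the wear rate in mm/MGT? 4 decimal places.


Wear rate = total wear / cumulative tonnage
Rate = 1.69 / 76
Rate = 0.0222 mm/MGT

0.0222


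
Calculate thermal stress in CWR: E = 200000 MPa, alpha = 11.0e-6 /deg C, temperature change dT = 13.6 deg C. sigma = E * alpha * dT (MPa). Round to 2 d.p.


sigma = E * alpha * dT
sigma = 200000 * 11.0e-6 * 13.6
sigma = 2.2 * 13.6
sigma = 29.92 MPa

29.92


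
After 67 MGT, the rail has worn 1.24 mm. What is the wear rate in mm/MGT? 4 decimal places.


Wear rate = total wear / cumulative tonnage
Rate = 1.24 / 67
Rate = 0.0185 mm/MGT

0.0185


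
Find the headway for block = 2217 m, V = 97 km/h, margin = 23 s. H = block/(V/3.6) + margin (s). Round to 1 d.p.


V = 97 / 3.6 = 26.9444 m/s
Block traversal time = 2217 / 26.9444 = 82.2804 s
Headway = 82.2804 + 23
Headway = 105.3 s

105.3


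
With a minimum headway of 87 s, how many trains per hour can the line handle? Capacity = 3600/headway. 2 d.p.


Capacity = 3600 / headway
Capacity = 3600 / 87
Capacity = 41.38 trains/hour

41.38


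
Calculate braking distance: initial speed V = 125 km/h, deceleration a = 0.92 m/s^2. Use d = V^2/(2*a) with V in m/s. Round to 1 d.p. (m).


Convert speed: V = 125 / 3.6 = 34.7222 m/s
V^2 = 1205.6327
d = 1205.6327 / (2 * 0.92)
d = 1205.6327 / 1.84
d = 655.2 m

655.2


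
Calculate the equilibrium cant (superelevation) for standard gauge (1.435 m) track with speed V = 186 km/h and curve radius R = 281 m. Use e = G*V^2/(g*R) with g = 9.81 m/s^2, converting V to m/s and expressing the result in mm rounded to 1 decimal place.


Convert speed: V = 186 / 3.6 = 51.6667 m/s
Apply formula: e = 1.435 * 51.6667^2 / (9.81 * 281)
e = 1.435 * 2669.4444 / 2756.61
e = 1.389624 m = 1389.6 mm

1389.6


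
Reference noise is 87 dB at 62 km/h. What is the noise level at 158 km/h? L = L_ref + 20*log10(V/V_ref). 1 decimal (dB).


V/V_ref = 158 / 62 = 2.548387
log10(2.548387) = 0.406265
20 * 0.406265 = 8.1253
L = 87 + 8.1253 = 95.1 dB

95.1


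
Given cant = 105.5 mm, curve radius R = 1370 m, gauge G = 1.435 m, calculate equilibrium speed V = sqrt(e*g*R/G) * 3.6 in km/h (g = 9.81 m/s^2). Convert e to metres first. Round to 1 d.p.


Convert cant: e = 105.5 mm = 0.1055 m
V_ms = sqrt(0.1055 * 9.81 * 1370 / 1.435)
V_ms = sqrt(988.075505) = 31.4337 m/s
V = 31.4337 * 3.6 = 113.2 km/h

113.2


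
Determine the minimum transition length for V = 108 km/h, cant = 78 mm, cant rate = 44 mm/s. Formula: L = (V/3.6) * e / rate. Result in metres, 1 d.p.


Convert speed: V = 108 / 3.6 = 30.0 m/s
L = 30.0 * 78 / 44
L = 2340.0 / 44
L = 53.2 m

53.2


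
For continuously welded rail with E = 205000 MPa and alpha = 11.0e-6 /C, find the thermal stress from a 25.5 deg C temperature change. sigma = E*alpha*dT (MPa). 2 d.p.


sigma = E * alpha * dT
sigma = 205000 * 11.0e-6 * 25.5
sigma = 2.255 * 25.5
sigma = 57.50 MPa

57.50


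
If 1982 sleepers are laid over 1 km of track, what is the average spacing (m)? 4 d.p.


Spacing = 1000 m / number of sleepers
Spacing = 1000 / 1982
Spacing = 0.5045 m

0.5045


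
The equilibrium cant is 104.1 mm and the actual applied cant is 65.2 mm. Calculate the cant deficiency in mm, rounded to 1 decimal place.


Cant deficiency = equilibrium cant - actual cant
CD = 104.1 - 65.2
CD = 38.9 mm

38.9


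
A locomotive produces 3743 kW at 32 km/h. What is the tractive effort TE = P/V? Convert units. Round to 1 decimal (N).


Convert: P = 3743 kW = 3743000 W
V = 32 / 3.6 = 8.8889 m/s
TE = 3743000 / 8.8889
TE = 421087.5 N

421087.5


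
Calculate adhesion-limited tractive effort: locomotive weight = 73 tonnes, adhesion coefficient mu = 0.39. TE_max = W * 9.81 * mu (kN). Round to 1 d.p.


TE_max = W * g * mu
TE_max = 73 * 9.81 * 0.39
TE_max = 716.13 * 0.39
TE_max = 279.3 kN

279.3


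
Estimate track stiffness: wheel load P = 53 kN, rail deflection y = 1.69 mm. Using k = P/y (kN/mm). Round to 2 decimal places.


Track stiffness k = P / y
k = 53 / 1.69
k = 31.36 kN/mm

31.36


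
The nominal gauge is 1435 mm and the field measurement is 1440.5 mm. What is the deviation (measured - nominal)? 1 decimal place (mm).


Deviation = measured - nominal
Deviation = 1440.5 - 1435
Deviation = 5.5 mm

5.5


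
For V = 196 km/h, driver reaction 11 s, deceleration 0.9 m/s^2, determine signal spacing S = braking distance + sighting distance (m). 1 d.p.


V = 196 / 3.6 = 54.4444 m/s
Braking distance = 54.4444^2 / (2*0.9) = 1646.7764 m
Sighting distance = 54.4444 * 11 = 598.8889 m
S = 1646.7764 + 598.8889 = 2245.7 m

2245.7


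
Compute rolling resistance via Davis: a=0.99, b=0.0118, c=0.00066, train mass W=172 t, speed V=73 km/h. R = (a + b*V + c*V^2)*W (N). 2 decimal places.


b*V = 0.0118 * 73 = 0.8614
c*V^2 = 0.00066 * 5329 = 3.51714
R_per_t = 0.99 + 0.8614 + 3.51714 = 5.36854 N/t
R_total = 5.36854 * 172 = 923.39 N

923.39


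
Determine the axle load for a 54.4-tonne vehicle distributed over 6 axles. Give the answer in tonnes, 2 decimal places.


Load per axle = total weight / number of axles
Load = 54.4 / 6
Load = 9.07 tonnes

9.07


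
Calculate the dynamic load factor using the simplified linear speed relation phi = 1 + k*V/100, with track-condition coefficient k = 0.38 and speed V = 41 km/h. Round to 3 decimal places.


phi = 1 + k * V / 100
phi = 1 + 0.38 * 41 / 100
phi = 1 + 0.1558
phi = 1.156

1.156


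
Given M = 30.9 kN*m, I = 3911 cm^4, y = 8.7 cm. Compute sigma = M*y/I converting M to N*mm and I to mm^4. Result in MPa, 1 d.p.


Convert units:
M = 30.9 kN*m = 30900000 N*mm
y = 8.7 cm = 87 mm
I = 3911 cm^4 = 39110000 mm^4
sigma = 30900000 * 87 / 39110000
sigma = 68.7 MPa

68.7


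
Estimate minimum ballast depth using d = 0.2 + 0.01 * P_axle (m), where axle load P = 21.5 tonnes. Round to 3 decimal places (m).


d = 0.2 + 0.01 * 21.5
d = 0.2 + 0.215
d = 0.415 m

0.415


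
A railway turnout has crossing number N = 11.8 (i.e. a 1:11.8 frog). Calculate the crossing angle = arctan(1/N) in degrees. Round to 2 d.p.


1/N = 1/11.8 = 0.084746
angle = arctan(0.084746) = 0.084544 rad
angle = 0.084544 * 180/pi = 4.84 degrees

4.84


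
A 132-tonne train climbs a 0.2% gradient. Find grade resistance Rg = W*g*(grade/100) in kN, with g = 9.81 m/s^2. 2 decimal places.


Rg = W * 9.81 * grade / 100
Rg = 132 * 9.81 * 0.2 / 100
Rg = 1294.92 * 0.002
Rg = 2.59 kN

2.59


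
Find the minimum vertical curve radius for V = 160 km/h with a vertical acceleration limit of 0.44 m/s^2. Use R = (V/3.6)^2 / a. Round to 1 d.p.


Convert speed: V = 160 / 3.6 = 44.4444 m/s
V^2 = 1975.3086 m^2/s^2
R_v = 1975.3086 / 0.44
R_v = 4489.3 m

4489.3


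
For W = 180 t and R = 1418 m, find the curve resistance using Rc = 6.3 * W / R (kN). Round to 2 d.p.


Rc = 6.3 * W / R
Rc = 6.3 * 180 / 1418
Rc = 1134.0 / 1418
Rc = 0.80 kN

0.80


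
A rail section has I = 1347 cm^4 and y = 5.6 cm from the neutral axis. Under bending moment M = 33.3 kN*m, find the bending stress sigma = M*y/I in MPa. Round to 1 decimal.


Convert units:
M = 33.3 kN*m = 33300000 N*mm
y = 5.6 cm = 56 mm
I = 1347 cm^4 = 13470000 mm^4
sigma = 33300000 * 56 / 13470000
sigma = 138.4 MPa

138.4


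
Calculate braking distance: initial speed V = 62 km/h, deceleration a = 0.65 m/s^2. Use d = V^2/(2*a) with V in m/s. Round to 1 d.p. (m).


Convert speed: V = 62 / 3.6 = 17.2222 m/s
V^2 = 296.6049
d = 296.6049 / (2 * 0.65)
d = 296.6049 / 1.3
d = 228.2 m

228.2


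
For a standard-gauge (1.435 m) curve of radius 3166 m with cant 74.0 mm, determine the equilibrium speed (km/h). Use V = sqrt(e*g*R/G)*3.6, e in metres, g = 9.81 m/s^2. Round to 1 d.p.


Convert cant: e = 74.0 mm = 0.0740 m
V_ms = sqrt(0.0740 * 9.81 * 3166 / 1.435)
V_ms = sqrt(1601.620934) = 40.0203 m/s
V = 40.0203 * 3.6 = 144.1 km/h

144.1


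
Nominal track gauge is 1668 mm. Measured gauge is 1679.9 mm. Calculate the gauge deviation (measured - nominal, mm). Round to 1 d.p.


Deviation = measured - nominal
Deviation = 1679.9 - 1668
Deviation = 11.9 mm

11.9


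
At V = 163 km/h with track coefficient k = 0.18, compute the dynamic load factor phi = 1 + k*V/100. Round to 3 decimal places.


phi = 1 + k * V / 100
phi = 1 + 0.18 * 163 / 100
phi = 1 + 0.2934
phi = 1.293

1.293


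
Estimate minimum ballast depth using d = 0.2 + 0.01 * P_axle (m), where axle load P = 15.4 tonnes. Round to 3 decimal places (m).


d = 0.2 + 0.01 * 15.4
d = 0.2 + 0.154
d = 0.354 m

0.354


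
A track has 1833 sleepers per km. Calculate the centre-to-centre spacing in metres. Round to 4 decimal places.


Spacing = 1000 m / number of sleepers
Spacing = 1000 / 1833
Spacing = 0.5456 m

0.5456


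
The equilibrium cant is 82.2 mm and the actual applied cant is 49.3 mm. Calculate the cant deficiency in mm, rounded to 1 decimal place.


Cant deficiency = equilibrium cant - actual cant
CD = 82.2 - 49.3
CD = 32.9 mm

32.9


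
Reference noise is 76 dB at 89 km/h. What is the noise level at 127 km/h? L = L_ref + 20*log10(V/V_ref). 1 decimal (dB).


V/V_ref = 127 / 89 = 1.426966
log10(1.426966) = 0.154414
20 * 0.154414 = 3.0883
L = 76 + 3.0883 = 79.1 dB

79.1


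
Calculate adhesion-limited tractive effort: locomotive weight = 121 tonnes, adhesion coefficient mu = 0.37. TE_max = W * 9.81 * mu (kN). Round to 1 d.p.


TE_max = W * g * mu
TE_max = 121 * 9.81 * 0.37
TE_max = 1187.01 * 0.37
TE_max = 439.2 kN

439.2


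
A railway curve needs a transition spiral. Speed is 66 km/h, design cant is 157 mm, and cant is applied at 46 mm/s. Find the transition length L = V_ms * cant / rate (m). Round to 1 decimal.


Convert speed: V = 66 / 3.6 = 18.3333 m/s
L = 18.3333 * 157 / 46
L = 2878.3333 / 46
L = 62.6 m

62.6


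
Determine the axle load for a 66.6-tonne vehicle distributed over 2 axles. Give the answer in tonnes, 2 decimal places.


Load per axle = total weight / number of axles
Load = 66.6 / 2
Load = 33.30 tonnes

33.30


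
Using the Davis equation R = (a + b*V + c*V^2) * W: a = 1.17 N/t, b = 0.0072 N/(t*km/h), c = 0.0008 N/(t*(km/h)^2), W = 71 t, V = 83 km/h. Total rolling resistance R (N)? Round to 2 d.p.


b*V = 0.0072 * 83 = 0.5976
c*V^2 = 0.0008 * 6889 = 5.5112
R_per_t = 1.17 + 0.5976 + 5.5112 = 7.2788 N/t
R_total = 7.2788 * 71 = 516.79 N

516.79


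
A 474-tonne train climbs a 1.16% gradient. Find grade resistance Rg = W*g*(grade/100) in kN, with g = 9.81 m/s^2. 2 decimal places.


Rg = W * 9.81 * grade / 100
Rg = 474 * 9.81 * 1.16 / 100
Rg = 4649.94 * 0.0116
Rg = 53.94 kN

53.94


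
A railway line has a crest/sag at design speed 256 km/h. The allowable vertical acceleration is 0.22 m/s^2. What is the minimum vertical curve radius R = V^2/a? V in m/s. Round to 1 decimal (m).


Convert speed: V = 256 / 3.6 = 71.1111 m/s
V^2 = 5056.7901 m^2/s^2
R_v = 5056.7901 / 0.22
R_v = 22985.4 m

22985.4


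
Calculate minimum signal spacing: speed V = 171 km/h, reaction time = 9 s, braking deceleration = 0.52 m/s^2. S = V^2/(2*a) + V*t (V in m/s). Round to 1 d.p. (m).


V = 171 / 3.6 = 47.5 m/s
Braking distance = 47.5^2 / (2*0.52) = 2169.4712 m
Sighting distance = 47.5 * 9 = 427.5 m
S = 2169.4712 + 427.5 = 2597.0 m

2597.0


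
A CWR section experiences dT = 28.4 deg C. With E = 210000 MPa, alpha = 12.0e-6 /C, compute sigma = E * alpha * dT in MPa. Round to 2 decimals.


sigma = E * alpha * dT
sigma = 210000 * 12.0e-6 * 28.4
sigma = 2.52 * 28.4
sigma = 71.57 MPa

71.57


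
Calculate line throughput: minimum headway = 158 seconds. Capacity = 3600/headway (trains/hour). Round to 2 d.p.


Capacity = 3600 / headway
Capacity = 3600 / 158
Capacity = 22.78 trains/hour

22.78


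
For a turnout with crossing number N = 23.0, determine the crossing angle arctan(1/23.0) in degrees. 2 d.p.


1/N = 1/23.0 = 0.043478
angle = arctan(0.043478) = 0.043451 rad
angle = 0.043451 * 180/pi = 2.49 degrees

2.49


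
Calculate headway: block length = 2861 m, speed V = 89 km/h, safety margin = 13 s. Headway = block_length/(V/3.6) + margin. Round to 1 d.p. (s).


V = 89 / 3.6 = 24.7222 m/s
Block traversal time = 2861 / 24.7222 = 115.7258 s
Headway = 115.7258 + 13
Headway = 128.7 s

128.7


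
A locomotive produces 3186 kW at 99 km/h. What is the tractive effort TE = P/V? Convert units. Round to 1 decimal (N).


Convert: P = 3186 kW = 3186000 W
V = 99 / 3.6 = 27.5 m/s
TE = 3186000 / 27.5
TE = 115854.5 N

115854.5


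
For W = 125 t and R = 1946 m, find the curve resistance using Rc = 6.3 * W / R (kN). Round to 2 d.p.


Rc = 6.3 * W / R
Rc = 6.3 * 125 / 1946
Rc = 787.5 / 1946
Rc = 0.40 kN

0.40


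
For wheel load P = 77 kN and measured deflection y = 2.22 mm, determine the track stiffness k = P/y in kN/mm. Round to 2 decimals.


Track stiffness k = P / y
k = 77 / 2.22
k = 34.68 kN/mm

34.68


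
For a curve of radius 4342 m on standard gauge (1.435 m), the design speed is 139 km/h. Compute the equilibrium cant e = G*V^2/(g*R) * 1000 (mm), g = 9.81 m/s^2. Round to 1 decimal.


Convert speed: V = 139 / 3.6 = 38.6111 m/s
Apply formula: e = 1.435 * 38.6111^2 / (9.81 * 4342)
e = 1.435 * 1490.8179 / 42595.02
e = 0.050225 m = 50.2 mm

50.2


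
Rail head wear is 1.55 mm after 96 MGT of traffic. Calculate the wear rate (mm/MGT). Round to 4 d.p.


Wear rate = total wear / cumulative tonnage
Rate = 1.55 / 96
Rate = 0.0161 mm/MGT

0.0161


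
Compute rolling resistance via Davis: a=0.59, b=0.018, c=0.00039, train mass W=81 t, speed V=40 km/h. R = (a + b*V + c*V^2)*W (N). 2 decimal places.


b*V = 0.018 * 40 = 0.72
c*V^2 = 0.00039 * 1600 = 0.624
R_per_t = 0.59 + 0.72 + 0.624 = 1.934 N/t
R_total = 1.934 * 81 = 156.65 N

156.65


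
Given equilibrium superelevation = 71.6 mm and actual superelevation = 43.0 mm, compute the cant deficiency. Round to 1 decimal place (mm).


Cant deficiency = equilibrium cant - actual cant
CD = 71.6 - 43.0
CD = 28.6 mm

28.6


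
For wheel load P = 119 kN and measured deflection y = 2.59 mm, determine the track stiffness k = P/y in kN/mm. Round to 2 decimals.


Track stiffness k = P / y
k = 119 / 2.59
k = 45.95 kN/mm

45.95


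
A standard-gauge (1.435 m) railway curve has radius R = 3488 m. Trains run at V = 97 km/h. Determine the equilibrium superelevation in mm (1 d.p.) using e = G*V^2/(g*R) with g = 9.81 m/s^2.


Convert speed: V = 97 / 3.6 = 26.9444 m/s
Apply formula: e = 1.435 * 26.9444^2 / (9.81 * 3488)
e = 1.435 * 726.0031 / 34217.28
e = 0.030447 m = 30.4 mm

30.4


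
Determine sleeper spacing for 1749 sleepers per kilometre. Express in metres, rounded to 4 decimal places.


Spacing = 1000 m / number of sleepers
Spacing = 1000 / 1749
Spacing = 0.5718 m

0.5718


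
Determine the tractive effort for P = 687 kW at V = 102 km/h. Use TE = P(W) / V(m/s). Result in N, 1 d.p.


Convert: P = 687 kW = 687000 W
V = 102 / 3.6 = 28.3333 m/s
TE = 687000 / 28.3333
TE = 24247.1 N

24247.1


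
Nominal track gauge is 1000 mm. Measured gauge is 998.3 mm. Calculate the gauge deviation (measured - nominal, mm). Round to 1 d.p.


Deviation = measured - nominal
Deviation = 998.3 - 1000
Deviation = -1.7 mm

-1.7


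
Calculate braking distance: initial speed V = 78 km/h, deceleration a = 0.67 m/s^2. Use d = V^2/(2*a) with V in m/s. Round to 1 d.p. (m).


Convert speed: V = 78 / 3.6 = 21.6667 m/s
V^2 = 469.4444
d = 469.4444 / (2 * 0.67)
d = 469.4444 / 1.34
d = 350.3 m

350.3


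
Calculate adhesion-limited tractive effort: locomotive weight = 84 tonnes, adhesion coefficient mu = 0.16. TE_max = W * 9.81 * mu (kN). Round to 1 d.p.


TE_max = W * g * mu
TE_max = 84 * 9.81 * 0.16
TE_max = 824.04 * 0.16
TE_max = 131.8 kN

131.8


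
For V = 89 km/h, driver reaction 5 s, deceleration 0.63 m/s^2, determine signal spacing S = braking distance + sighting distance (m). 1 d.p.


V = 89 / 3.6 = 24.7222 m/s
Braking distance = 24.7222^2 / (2*0.63) = 485.0701 m
Sighting distance = 24.7222 * 5 = 123.6111 m
S = 485.0701 + 123.6111 = 608.7 m

608.7


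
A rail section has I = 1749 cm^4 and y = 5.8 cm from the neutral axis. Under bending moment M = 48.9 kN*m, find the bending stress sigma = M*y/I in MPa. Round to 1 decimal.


Convert units:
M = 48.9 kN*m = 48900000 N*mm
y = 5.8 cm = 58 mm
I = 1749 cm^4 = 17490000 mm^4
sigma = 48900000 * 58 / 17490000
sigma = 162.2 MPa

162.2


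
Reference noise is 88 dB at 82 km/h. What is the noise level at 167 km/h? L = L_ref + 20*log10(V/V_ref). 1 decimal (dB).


V/V_ref = 167 / 82 = 2.036585
log10(2.036585) = 0.308903
20 * 0.308903 = 6.1781
L = 88 + 6.1781 = 94.2 dB

94.2


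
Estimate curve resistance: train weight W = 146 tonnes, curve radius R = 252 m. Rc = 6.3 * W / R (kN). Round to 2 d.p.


Rc = 6.3 * W / R
Rc = 6.3 * 146 / 252
Rc = 919.8 / 252
Rc = 3.65 kN

3.65


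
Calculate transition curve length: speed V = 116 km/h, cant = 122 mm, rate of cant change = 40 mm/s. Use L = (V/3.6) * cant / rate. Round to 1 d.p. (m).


Convert speed: V = 116 / 3.6 = 32.2222 m/s
L = 32.2222 * 122 / 40
L = 3931.1111 / 40
L = 98.3 m

98.3


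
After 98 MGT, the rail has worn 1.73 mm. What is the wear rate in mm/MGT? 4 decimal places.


Wear rate = total wear / cumulative tonnage
Rate = 1.73 / 98
Rate = 0.0177 mm/MGT

0.0177


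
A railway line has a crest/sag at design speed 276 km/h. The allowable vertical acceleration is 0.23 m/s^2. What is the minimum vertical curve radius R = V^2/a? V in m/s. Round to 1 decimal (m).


Convert speed: V = 276 / 3.6 = 76.6667 m/s
V^2 = 5877.7778 m^2/s^2
R_v = 5877.7778 / 0.23
R_v = 25555.6 m

25555.6


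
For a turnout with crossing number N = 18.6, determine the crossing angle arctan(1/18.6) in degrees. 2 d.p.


1/N = 1/18.6 = 0.053763
angle = arctan(0.053763) = 0.053712 rad
angle = 0.053712 * 180/pi = 3.08 degrees

3.08


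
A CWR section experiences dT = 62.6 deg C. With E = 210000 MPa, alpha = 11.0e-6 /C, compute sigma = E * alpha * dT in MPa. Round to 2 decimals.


sigma = E * alpha * dT
sigma = 210000 * 11.0e-6 * 62.6
sigma = 2.31 * 62.6
sigma = 144.61 MPa

144.61


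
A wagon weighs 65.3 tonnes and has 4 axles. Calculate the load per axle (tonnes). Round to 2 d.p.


Load per axle = total weight / number of axles
Load = 65.3 / 4
Load = 16.33 tonnes

16.33


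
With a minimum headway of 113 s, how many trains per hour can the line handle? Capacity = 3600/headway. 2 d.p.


Capacity = 3600 / headway
Capacity = 3600 / 113
Capacity = 31.86 trains/hour

31.86


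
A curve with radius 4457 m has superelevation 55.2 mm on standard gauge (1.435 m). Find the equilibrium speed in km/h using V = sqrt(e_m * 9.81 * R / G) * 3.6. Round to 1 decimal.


Convert cant: e = 55.2 mm = 0.0552 m
V_ms = sqrt(0.0552 * 9.81 * 4457 / 1.435)
V_ms = sqrt(1681.894762) = 41.0109 m/s
V = 41.0109 * 3.6 = 147.6 km/h

147.6


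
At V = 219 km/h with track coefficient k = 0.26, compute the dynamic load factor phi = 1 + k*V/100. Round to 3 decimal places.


phi = 1 + k * V / 100
phi = 1 + 0.26 * 219 / 100
phi = 1 + 0.5694
phi = 1.569

1.569


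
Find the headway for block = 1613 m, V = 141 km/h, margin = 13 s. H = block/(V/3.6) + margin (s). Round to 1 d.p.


V = 141 / 3.6 = 39.1667 m/s
Block traversal time = 1613 / 39.1667 = 41.183 s
Headway = 41.183 + 13
Headway = 54.2 s

54.2


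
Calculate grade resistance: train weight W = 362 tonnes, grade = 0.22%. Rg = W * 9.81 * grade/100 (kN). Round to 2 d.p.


Rg = W * 9.81 * grade / 100
Rg = 362 * 9.81 * 0.22 / 100
Rg = 3551.22 * 0.0022
Rg = 7.81 kN

7.81


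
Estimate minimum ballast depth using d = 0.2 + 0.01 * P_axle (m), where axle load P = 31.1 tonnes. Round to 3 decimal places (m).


d = 0.2 + 0.01 * 31.1
d = 0.2 + 0.311
d = 0.511 m

0.511


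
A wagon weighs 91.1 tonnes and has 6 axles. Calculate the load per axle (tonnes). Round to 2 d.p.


Load per axle = total weight / number of axles
Load = 91.1 / 6
Load = 15.18 tonnes

15.18


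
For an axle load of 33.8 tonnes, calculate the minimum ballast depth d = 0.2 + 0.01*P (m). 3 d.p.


d = 0.2 + 0.01 * 33.8
d = 0.2 + 0.338
d = 0.538 m

0.538


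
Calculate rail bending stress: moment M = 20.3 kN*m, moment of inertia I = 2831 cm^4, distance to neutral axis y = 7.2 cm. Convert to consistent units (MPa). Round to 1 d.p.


Convert units:
M = 20.3 kN*m = 20300000 N*mm
y = 7.2 cm = 72 mm
I = 2831 cm^4 = 28310000 mm^4
sigma = 20300000 * 72 / 28310000
sigma = 51.6 MPa

51.6


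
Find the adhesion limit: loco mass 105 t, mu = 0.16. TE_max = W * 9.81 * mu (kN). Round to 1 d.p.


TE_max = W * g * mu
TE_max = 105 * 9.81 * 0.16
TE_max = 1030.05 * 0.16
TE_max = 164.8 kN

164.8


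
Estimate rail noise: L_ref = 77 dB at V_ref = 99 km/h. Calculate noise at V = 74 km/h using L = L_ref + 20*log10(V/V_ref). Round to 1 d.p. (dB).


V/V_ref = 74 / 99 = 0.747475
log10(0.747475) = -0.126403
20 * -0.126403 = -2.5281
L = 77 + -2.5281 = 74.5 dB

74.5


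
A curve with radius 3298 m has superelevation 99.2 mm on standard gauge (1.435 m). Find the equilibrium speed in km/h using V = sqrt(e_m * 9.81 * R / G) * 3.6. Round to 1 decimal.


Convert cant: e = 99.2 mm = 0.0992 m
V_ms = sqrt(0.0992 * 9.81 * 3298 / 1.435)
V_ms = sqrt(2236.554213) = 47.2922 m/s
V = 47.2922 * 3.6 = 170.3 km/h

170.3


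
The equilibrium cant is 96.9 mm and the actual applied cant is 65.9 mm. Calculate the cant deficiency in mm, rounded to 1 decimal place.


Cant deficiency = equilibrium cant - actual cant
CD = 96.9 - 65.9
CD = 31.0 mm

31.0


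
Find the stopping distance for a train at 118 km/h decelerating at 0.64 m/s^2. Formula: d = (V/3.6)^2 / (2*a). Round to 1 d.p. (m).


Convert speed: V = 118 / 3.6 = 32.7778 m/s
V^2 = 1074.3827
d = 1074.3827 / (2 * 0.64)
d = 1074.3827 / 1.28
d = 839.4 m

839.4


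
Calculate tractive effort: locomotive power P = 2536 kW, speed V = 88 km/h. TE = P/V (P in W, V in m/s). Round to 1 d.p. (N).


Convert: P = 2536 kW = 2536000 W
V = 88 / 3.6 = 24.4444 m/s
TE = 2536000 / 24.4444
TE = 103745.5 N

103745.5


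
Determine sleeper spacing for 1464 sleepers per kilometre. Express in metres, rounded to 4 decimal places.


Spacing = 1000 m / number of sleepers
Spacing = 1000 / 1464
Spacing = 0.6831 m

0.6831


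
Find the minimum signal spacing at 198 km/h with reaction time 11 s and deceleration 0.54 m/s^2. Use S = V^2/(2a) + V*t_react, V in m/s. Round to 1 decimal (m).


V = 198 / 3.6 = 55.0 m/s
Braking distance = 55.0^2 / (2*0.54) = 2800.9259 m
Sighting distance = 55.0 * 11 = 605.0 m
S = 2800.9259 + 605.0 = 3405.9 m

3405.9


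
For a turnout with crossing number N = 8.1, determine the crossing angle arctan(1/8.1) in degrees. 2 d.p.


1/N = 1/8.1 = 0.123457
angle = arctan(0.123457) = 0.122835 rad
angle = 0.122835 * 180/pi = 7.04 degrees

7.04


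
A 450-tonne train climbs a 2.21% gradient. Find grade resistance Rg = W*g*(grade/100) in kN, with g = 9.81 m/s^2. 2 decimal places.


Rg = W * 9.81 * grade / 100
Rg = 450 * 9.81 * 2.21 / 100
Rg = 4414.5 * 0.0221
Rg = 97.56 kN

97.56


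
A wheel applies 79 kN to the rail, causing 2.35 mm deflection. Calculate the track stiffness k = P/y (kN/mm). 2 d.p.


Track stiffness k = P / y
k = 79 / 2.35
k = 33.62 kN/mm

33.62


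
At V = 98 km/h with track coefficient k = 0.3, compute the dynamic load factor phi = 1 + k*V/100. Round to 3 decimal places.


phi = 1 + k * V / 100
phi = 1 + 0.3 * 98 / 100
phi = 1 + 0.294
phi = 1.294

1.294


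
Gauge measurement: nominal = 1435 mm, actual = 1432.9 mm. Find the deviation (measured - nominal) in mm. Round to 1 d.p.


Deviation = measured - nominal
Deviation = 1432.9 - 1435
Deviation = -2.1 mm

-2.1


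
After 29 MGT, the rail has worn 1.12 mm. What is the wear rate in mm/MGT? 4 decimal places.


Wear rate = total wear / cumulative tonnage
Rate = 1.12 / 29
Rate = 0.0386 mm/MGT

0.0386


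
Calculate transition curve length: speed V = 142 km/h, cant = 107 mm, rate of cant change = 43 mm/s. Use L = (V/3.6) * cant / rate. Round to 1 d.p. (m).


Convert speed: V = 142 / 3.6 = 39.4444 m/s
L = 39.4444 * 107 / 43
L = 4220.5556 / 43
L = 98.2 m

98.2


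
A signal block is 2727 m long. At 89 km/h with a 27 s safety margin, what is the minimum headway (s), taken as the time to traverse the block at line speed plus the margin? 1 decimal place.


V = 89 / 3.6 = 24.7222 m/s
Block traversal time = 2727 / 24.7222 = 110.3056 s
Headway = 110.3056 + 27
Headway = 137.3 s

137.3


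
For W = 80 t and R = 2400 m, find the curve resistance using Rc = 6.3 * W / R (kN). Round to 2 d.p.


Rc = 6.3 * W / R
Rc = 6.3 * 80 / 2400
Rc = 504.0 / 2400
Rc = 0.21 kN

0.21


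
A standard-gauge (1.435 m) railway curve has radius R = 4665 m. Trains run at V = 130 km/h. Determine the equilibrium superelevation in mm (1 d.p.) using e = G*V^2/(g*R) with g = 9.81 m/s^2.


Convert speed: V = 130 / 3.6 = 36.1111 m/s
Apply formula: e = 1.435 * 36.1111^2 / (9.81 * 4665)
e = 1.435 * 1304.0123 / 45763.65
e = 0.04089 m = 40.9 mm

40.9


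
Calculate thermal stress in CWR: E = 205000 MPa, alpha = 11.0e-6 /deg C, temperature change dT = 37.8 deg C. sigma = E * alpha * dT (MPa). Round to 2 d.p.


sigma = E * alpha * dT
sigma = 205000 * 11.0e-6 * 37.8
sigma = 2.255 * 37.8
sigma = 85.24 MPa

85.24


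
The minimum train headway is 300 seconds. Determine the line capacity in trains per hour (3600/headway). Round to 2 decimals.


Capacity = 3600 / headway
Capacity = 3600 / 300
Capacity = 12.00 trains/hour

12.00


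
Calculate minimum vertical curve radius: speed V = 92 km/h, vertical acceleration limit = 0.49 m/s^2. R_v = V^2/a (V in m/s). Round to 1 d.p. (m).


Convert speed: V = 92 / 3.6 = 25.5556 m/s
V^2 = 653.0864 m^2/s^2
R_v = 653.0864 / 0.49
R_v = 1332.8 m

1332.8


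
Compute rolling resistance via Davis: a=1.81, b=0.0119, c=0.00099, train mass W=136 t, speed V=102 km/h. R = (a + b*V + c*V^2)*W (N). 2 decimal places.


b*V = 0.0119 * 102 = 1.2138
c*V^2 = 0.00099 * 10404 = 10.29996
R_per_t = 1.81 + 1.2138 + 10.29996 = 13.32376 N/t
R_total = 13.32376 * 136 = 1812.03 N

1812.03


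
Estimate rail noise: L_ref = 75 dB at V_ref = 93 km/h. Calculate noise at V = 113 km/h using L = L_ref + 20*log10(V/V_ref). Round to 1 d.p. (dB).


V/V_ref = 113 / 93 = 1.215054
log10(1.215054) = 0.084595
20 * 0.084595 = 1.6919
L = 75 + 1.6919 = 76.7 dB

76.7


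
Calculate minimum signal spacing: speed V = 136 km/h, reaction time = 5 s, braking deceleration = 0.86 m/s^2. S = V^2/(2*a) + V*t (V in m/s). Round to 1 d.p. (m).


V = 136 / 3.6 = 37.7778 m/s
Braking distance = 37.7778^2 / (2*0.86) = 829.7445 m
Sighting distance = 37.7778 * 5 = 188.8889 m
S = 829.7445 + 188.8889 = 1018.6 m

1018.6


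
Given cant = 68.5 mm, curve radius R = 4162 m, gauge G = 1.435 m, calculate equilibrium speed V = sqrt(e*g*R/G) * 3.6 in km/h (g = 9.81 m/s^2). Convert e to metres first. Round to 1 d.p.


Convert cant: e = 68.5 mm = 0.0685 m
V_ms = sqrt(0.0685 * 9.81 * 4162 / 1.435)
V_ms = sqrt(1948.990641) = 44.1474 m/s
V = 44.1474 * 3.6 = 158.9 km/h

158.9


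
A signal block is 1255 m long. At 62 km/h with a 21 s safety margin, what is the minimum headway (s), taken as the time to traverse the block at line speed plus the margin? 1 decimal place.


V = 62 / 3.6 = 17.2222 m/s
Block traversal time = 1255 / 17.2222 = 72.871 s
Headway = 72.871 + 21
Headway = 93.9 s

93.9


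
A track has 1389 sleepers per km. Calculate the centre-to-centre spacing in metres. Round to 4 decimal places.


Spacing = 1000 m / number of sleepers
Spacing = 1000 / 1389
Spacing = 0.7199 m

0.7199


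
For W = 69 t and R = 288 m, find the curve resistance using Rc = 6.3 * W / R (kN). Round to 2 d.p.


Rc = 6.3 * W / R
Rc = 6.3 * 69 / 288
Rc = 434.7 / 288
Rc = 1.51 kN

1.51


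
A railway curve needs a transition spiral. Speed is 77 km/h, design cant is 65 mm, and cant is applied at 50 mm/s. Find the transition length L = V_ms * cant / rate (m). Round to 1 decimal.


Convert speed: V = 77 / 3.6 = 21.3889 m/s
L = 21.3889 * 65 / 50
L = 1390.2778 / 50
L = 27.8 m

27.8


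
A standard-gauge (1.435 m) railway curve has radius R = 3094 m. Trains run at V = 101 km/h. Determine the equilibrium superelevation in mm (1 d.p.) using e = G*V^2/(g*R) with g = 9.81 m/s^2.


Convert speed: V = 101 / 3.6 = 28.0556 m/s
Apply formula: e = 1.435 * 28.0556^2 / (9.81 * 3094)
e = 1.435 * 787.1142 / 30352.14
e = 0.037213 m = 37.2 mm

37.2


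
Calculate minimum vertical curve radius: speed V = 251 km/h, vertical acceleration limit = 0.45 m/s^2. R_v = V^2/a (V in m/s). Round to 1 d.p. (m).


Convert speed: V = 251 / 3.6 = 69.7222 m/s
V^2 = 4861.1883 m^2/s^2
R_v = 4861.1883 / 0.45
R_v = 10802.6 m

10802.6


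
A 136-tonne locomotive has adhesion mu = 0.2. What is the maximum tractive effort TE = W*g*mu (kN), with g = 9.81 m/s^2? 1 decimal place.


TE_max = W * g * mu
TE_max = 136 * 9.81 * 0.2
TE_max = 1334.16 * 0.2
TE_max = 266.8 kN

266.8


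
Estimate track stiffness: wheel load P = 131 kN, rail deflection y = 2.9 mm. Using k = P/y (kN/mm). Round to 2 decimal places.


Track stiffness k = P / y
k = 131 / 2.9
k = 45.17 kN/mm

45.17


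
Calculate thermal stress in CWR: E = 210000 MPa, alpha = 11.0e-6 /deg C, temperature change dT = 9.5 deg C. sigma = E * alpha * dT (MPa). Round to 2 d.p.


sigma = E * alpha * dT
sigma = 210000 * 11.0e-6 * 9.5
sigma = 2.31 * 9.5
sigma = 21.95 MPa

21.95
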